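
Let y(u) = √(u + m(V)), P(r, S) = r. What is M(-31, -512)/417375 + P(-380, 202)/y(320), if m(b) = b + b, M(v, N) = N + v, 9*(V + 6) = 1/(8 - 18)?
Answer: -181/139125 - 1140*√69295/13859 ≈ -21.655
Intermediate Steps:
V = -541/90 (V = -6 + 1/(9*(8 - 18)) = -6 + (⅑)/(-10) = -6 + (⅑)*(-⅒) = -6 - 1/90 = -541/90 ≈ -6.0111)
m(b) = 2*b
y(u) = √(-541/45 + u) (y(u) = √(u + 2*(-541/90)) = √(u - 541/45) = √(-541/45 + u))
M(-31, -512)/417375 + P(-380, 202)/y(320) = (-512 - 31)/417375 - 380*15/√(-2705 + 225*320) = -543*1/417375 - 380*15/√(-2705 + 72000) = -181/139125 - 380*3*√69295/13859 = -181/139125 - 1140*√69295/13859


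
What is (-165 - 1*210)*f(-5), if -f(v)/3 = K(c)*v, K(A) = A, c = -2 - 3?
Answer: 28125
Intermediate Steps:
c = -5
f(v) = 15*v (f(v) = -(-15)*v = 15*v)
(-165 - 1*210)*f(-5) = (-165 - 1*210)*(15*(-5)) = (-165 - 210)*(-75) = -375*(-75) = 28125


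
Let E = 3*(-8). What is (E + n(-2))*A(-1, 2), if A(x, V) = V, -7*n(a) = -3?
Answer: -330/7 ≈ -47.143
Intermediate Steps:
E = -24
n(a) = 3/7 (n(a) = -⅐*(-3) = 3/7)
(E + n(-2))*A(-1, 2) = (-24 + 3/7)*2 = -165/7*2 = -330/7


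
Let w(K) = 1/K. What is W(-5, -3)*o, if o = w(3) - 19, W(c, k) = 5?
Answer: -280/3 ≈ -93.333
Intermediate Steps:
o = -56/3 (o = 1/3 - 19 = ⅓ - 19 = -56/3 ≈ -18.667)
W(-5, -3)*o = 5*(-56/3) = -280/3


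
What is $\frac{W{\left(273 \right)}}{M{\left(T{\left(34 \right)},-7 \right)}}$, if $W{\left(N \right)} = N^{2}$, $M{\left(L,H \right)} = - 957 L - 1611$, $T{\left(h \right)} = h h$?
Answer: $- \frac{24843}{369301} \approx -0.06727$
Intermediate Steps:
$T{\left(h \right)} = h^{2}$
$M{\left(L,H \right)} = -1611 - 957 L$
$\frac{W{\left(273 \right)}}{M{\left(T{\left(34 \right)},-7 \right)}} = \frac{273^{2}}{-1611 - 957 \cdot 34^{2}} = \frac{74529}{-1611 - 1106292} = \frac{74529}{-1107903} = 74529 \left(- \frac{1}{1107903}\right) = - \frac{24843}{369301}$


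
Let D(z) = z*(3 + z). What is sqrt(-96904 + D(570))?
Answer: sqrt(229706) ≈ 479.28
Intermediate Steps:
sqrt(-96904 + D(570)) = sqrt(-96904 + 570*(3 + 570)) = sqrt(-96904 + 570*573) = sqrt(-96904 + 326610) = sqrt(229706)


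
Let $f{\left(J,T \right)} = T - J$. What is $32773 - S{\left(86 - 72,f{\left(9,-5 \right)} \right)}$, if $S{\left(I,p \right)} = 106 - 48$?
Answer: $32715$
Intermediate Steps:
$S{\left(I,p \right)} = 58$
$32773 - S{\left(86 - 72,f{\left(9,-5 \right)} \right)} = 32773 - 58 = 32715$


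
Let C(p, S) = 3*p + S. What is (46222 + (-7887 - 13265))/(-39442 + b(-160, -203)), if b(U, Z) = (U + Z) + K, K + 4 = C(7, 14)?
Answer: -12535/19887 ≈ -0.63031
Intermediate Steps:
C(p, S) = S + 3*p
K = 31 (K = -4 + (14 + 3*7) = -4 + (14 + 21) = -4 + 35 = 31)
b(U, Z) = 31 + U + Z (b(U, Z) = (U + Z) + 31 = 31 + U + Z)
(46222 + (-7887 - 13265))/(-39442 + b(-160, -203)) = (46222 + (-7887 - 13265))/(-39442 + (31 - 160 - 203)) = (46222 - 21152)/(-39442 - 332) = 25070/(-39774) = 25070*(-1/39774) = -12535/19887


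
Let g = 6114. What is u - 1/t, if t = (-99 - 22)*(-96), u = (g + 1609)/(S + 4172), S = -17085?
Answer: -89723281/149997408 ≈ -0.59817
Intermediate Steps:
u = -7723/12913 (u = (6114 + 1609)/(-17085 + 4172) = 7723/(-12913) = 7723*(-1/12913) = -7723/12913 ≈ -0.59808)
t = 11616 (t = -121*(-96) = 11616)
u - 1/t = -7723/12913 - 1/11616 = -89723281/149997408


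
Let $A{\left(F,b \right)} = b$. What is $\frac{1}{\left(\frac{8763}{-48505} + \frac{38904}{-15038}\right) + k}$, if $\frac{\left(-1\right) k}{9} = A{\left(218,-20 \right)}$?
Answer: $\frac{364709095}{64638228843} \approx 0.0056423$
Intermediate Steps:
$k = 180$ ($k = \left(-9\right) \left(-20\right) = 180$)
$\frac{1}{\left(\frac{8763}{-48505} + \frac{38904}{-15038}\right) + k} = \frac{1}{\left(\frac{8763}{-48505} + \frac{38904}{-15038}\right) + 180} = \frac{1}{\left(8763 \left(- \frac{1}{48505}\right) + 38904 \left(- \frac{1}{15038}\right)\right) + 180} = \frac{1}{\left(- \frac{8763}{48505} - \frac{19452}{7519}\right) + 180} = \frac{1}{- \frac{1009408257}{364709095} + 180} = \frac{1}{\frac{64638228843}{364709095}} = \frac{364709095}{64638228843}$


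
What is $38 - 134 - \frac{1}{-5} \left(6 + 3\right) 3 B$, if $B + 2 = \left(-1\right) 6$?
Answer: $\frac{29134}{5} \approx 5826.8$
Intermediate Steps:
$B = -8$ ($B = -2 - 6 = -8$)
$38 - 134 - \frac{1}{-5} \left(6 + 3\right) 3 B = 38 - 134 - \frac{1}{-5} \left(6 + 3\right) 3 \left(-8\right) = 38 - 134 \left(-1\right) \left(- \frac{1}{5}\right) 9 \cdot 3 \left(-8\right) = 38 - 134 \cdot \frac{1}{5} \cdot 9 \cdot 3 \left(-8\right) = 38 - 134 \cdot \frac{9}{5} \cdot 3 \left(-8\right) = 38 - 134 \cdot \frac{27}{5} \left(-8\right) = 38 - - \frac{28944}{5} = 38 + \frac{28944}{5} = \frac{29134}{5}$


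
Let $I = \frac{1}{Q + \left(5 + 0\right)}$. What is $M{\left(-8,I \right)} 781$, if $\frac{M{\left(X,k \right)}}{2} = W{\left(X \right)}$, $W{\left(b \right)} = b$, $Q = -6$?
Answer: $-12496$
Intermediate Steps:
$I = -1$ ($I = \frac{1}{-6 + \left(5 + 0\right)} = \frac{1}{-6 + 5} = \frac{1}{-1} = -1$)
$M{\left(X,k \right)} = 2 X$
$M{\left(-8,I \right)} 781 = 2 \left(-8\right) 781 = \left(-16\right) 781 = -12496$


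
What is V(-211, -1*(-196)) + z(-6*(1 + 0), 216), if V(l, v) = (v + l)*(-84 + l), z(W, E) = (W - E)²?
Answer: 53709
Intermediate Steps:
V(l, v) = (-84 + l)*(l + v) (V(l, v) = (l + v)*(-84 + l) = (-84 + l)*(l + v))
V(-211, -1*(-196)) + z(-6*(1 + 0), 216) = ((-211)² - 84*(-211) - (-84)*(-196) - (-211)*(-196)) + (216 - (-6)*(1 + 0))² = (44521 + 17724 - 84*196 - 211*196) + (216 - (-6))² = (44521 + 17724 - 16464 - 41356) + (216 - 1*(-6))² = 4425 + (216 + 6)² = 4425 + 222² = 4425 + 49284 = 53709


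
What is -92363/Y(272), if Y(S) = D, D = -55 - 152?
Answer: 92363/207 ≈ 446.20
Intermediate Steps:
D = -207
Y(S) = -207
-92363/Y(272) = -92363/(-207) = -92363*(-1/207) = 92363/207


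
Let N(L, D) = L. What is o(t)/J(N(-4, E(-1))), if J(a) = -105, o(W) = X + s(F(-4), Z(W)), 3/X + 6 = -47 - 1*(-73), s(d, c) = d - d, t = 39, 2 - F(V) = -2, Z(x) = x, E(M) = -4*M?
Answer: -1/700 ≈ -0.0014286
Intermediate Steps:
F(V) = 4 (F(V) = 2 - 1*(-2) = 2 + 2 = 4)
s(d, c) = 0
X = 3/20 (X = 3/(-6 + (-47 - 1*(-73))) = 3/(-6 + (-47 + 73)) = 3/(-6 + 26) = 3/20 ≈ 0.15000)
o(W) = 3/20 (o(W) = 3/20 + 0 = 3/20)
o(t)/J(N(-4, E(-1))) = (3/20)/(-105) = (3/20)*(-1/105) = -1/700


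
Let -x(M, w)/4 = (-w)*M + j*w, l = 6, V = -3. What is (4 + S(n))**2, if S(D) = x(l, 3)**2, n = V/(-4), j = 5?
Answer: 21904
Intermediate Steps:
n = 3/4 (n = -3/(-4) = -3*(-1/4) = 3/4 ≈ 0.75000)
x(M, w) = -20*w + 4*M*w (x(M, w) = -4*((-w)*M + 5*w) = -4*(-M*w + 5*w) = -4*(5*w - M*w) = -20*w + 4*M*w)
S(D) = 144 (S(D) = (4*3*(-5 + 6))**2 = (4*3*1)**2 = 12**2 = 144)
(4 + S(n))**2 = (4 + 144)**2 = 148**2 = 21904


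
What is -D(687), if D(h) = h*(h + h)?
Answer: -943938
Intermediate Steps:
D(h) = 2*h² (D(h) = h*(2*h) = 2*h²)
-D(687) = -2*687² = -2*471969 = -1*943938 = -943938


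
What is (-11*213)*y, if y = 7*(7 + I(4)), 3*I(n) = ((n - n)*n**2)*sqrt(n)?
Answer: -114807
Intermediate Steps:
I(n) = 0 (I(n) = (((n - n)*n**2)*sqrt(n))/3 = ((0*n**2)*sqrt(n))/3 = (0*sqrt(n))/3 = (1/3)*0 = 0)
y = 49 (y = 7*(7 + 0) = 7*7 = 49)
(-11*213)*y = -11*213*49 = -2343*49 = -114807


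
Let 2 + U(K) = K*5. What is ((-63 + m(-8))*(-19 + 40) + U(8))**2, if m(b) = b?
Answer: 2111209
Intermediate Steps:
U(K) = -2 + 5*K (U(K) = -2 + K*5 = -2 + 5*K)
((-63 + m(-8))*(-19 + 40) + U(8))**2 = ((-63 - 8)*(-19 + 40) + (-2 + 5*8))**2 = (-71*21 + (-2 + 40))**2 = (-1491 + 38)**2 = (-1453)**2 = 2111209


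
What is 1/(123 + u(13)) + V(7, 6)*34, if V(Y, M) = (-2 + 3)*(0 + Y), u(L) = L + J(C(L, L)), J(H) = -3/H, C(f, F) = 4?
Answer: 128762/541 ≈ 238.01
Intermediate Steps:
u(L) = -¾ + L (u(L) = L - 3/4 = L - 3*¼ = L - ¾ = -¾ + L)
V(Y, M) = Y (V(Y, M) = 1*Y = Y)
1/(123 + u(13)) + V(7, 6)*34 = 1/(123 + (-¾ + 13)) + 7*34 = 1/(123 + 49/4) + 238 = 1/(541/4) + 238 = 4/541 + 238 = 128762/541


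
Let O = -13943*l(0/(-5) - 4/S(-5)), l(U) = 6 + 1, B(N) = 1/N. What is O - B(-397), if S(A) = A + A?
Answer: -38747596/397 ≈ -97601.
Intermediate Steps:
S(A) = 2*A
l(U) = 7
O = -97601 (O = -13943*7 = -97601)
O - B(-397) = -97601 - 1/(-397) = -97601 - 1*(-1/397) = -97601 + 1/397 = -38747596/397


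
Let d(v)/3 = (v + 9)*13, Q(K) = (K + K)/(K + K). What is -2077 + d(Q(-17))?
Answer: -1687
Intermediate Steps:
Q(K) = 1 (Q(K) = (2*K)/((2*K)) = (2*K)*(1/(2*K)) = 1)
d(v) = 351 + 39*v (d(v) = 3*((v + 9)*13) = 3*((9 + v)*13) = 3*(117 + 13*v) = 351 + 39*v)
-2077 + d(Q(-17)) = -2077 + (351 + 39*1) = -2077 + (351 + 39) = -2077 + 390 = -1687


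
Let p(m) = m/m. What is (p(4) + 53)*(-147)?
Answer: -7938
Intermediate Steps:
p(m) = 1
(p(4) + 53)*(-147) = (1 + 53)*(-147) = 54*(-147) = -7938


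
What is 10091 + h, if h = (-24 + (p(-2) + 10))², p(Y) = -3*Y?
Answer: 10155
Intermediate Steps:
h = 64 (h = (-24 + (-3*(-2) + 10))² = (-24 + (6 + 10))² = (-24 + 16)² = (-8)² = 64)
10091 + h = 10091 + 64 = 10155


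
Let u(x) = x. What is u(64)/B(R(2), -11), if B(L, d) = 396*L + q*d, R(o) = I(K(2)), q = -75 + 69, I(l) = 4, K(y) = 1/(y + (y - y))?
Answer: 32/825 ≈ 0.038788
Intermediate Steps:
K(y) = 1/y (K(y) = 1/(y + 0) = 1/y)
q = -6
R(o) = 4
B(L, d) = -6*d + 396*L (B(L, d) = 396*L - 6*d = -6*d + 396*L)
u(64)/B(R(2), -11) = 64/(-6*(-11) + 396*4) = 64/(66 + 1584) = 64/1650 = 64*(1/1650) = 32/825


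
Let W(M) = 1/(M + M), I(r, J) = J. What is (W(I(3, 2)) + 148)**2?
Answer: 351649/16 ≈ 21978.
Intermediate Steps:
W(M) = 1/(2*M)
(W(I(3, 2)) + 148)**2 = ((1/2)/2 + 148)**2 = ((1/2)*(1/2) + 148)**2 = (1/4 + 148)**2 = (593/4)**2 = 351649/16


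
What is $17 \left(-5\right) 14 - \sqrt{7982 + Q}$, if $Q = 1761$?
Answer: $-1190 - \sqrt{9743} \approx -1288.7$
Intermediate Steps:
$17 \left(-5\right) 14 - \sqrt{7982 + Q} = 17 \left(-5\right) 14 - \sqrt{7982 + 1761} = \left(-85\right) 14 - \sqrt{9743} = -1190 - \sqrt{9743}$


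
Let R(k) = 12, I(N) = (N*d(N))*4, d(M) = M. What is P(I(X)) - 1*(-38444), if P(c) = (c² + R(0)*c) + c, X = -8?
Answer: 107308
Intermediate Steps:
I(N) = 4*N² (I(N) = (N*N)*4 = N²*4 = 4*N²)
P(c) = c² + 13*c (P(c) = (c² + 12*c) + c = c² + 13*c)
P(I(X)) - 1*(-38444) = (4*(-8)²)*(13 + 4*(-8)²) - 1*(-38444) = (4*64)*(13 + 4*64) + 38444 = 256*(13 + 256) + 38444 = 256*269 + 38444 = 68864 + 38444 = 107308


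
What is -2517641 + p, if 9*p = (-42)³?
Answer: -2525873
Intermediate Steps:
p = -8232 (p = (⅑)*(-42)³ = (⅑)*(-74088) = -8232)
-2517641 + p = -2517641 - 8232 = -2525873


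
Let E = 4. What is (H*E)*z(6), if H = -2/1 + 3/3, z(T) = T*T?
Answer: -144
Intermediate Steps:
z(T) = T**2
H = -1 (H = -2*1 + 3*(1/3) = -2 + 1 = -1)
(H*E)*z(6) = -1*4*6**2 = -4*36 = -144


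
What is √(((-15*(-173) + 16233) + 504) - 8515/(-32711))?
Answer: √20685702594137/32711 ≈ 139.04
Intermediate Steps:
√(((-15*(-173) + 16233) + 504) - 8515/(-32711)) = √(((2595 + 16233) + 504) - 8515*(-1/32711)) = √((18828 + 504) + 8515/32711) = √(19332 + 8515/32711) = √(632377567/32711) = √20685702594137/32711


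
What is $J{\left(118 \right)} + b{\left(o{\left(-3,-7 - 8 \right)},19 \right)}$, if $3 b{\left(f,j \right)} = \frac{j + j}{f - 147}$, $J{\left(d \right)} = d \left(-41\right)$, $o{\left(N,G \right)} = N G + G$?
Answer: $- \frac{1698176}{351} \approx -4838.1$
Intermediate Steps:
$o{\left(N,G \right)} = G + G N$ ($o{\left(N,G \right)} = G N + G = G + G N$)
$J{\left(d \right)} = - 41 d$
$b{\left(f,j \right)} = \frac{2 j}{3 \left(-147 + f\right)}$ ($b{\left(f,j \right)} = \frac{\left(j + j\right) \frac{1}{f - 147}}{3} = \frac{2 j \frac{1}{-147 + f}}{3} = \frac{2 j}{3 \left(-147 + f\right)}$)
$J{\left(118 \right)} + b{\left(o{\left(-3,-7 - 8 \right)},19 \right)} = \left(-41\right) 118 + \frac{2}{3} \cdot 19 \frac{1}{-147 + \left(-7 - 8\right) \left(1 - 3\right)} = -4838 + \frac{2}{3} \cdot 19 \frac{1}{-147 + \left(-7 - 8\right) \left(-2\right)} = -4838 + \frac{2}{3} \cdot 19 \frac{1}{-147 - -30} = -4838 + \frac{2}{3} \cdot 19 \frac{1}{-147 + 30} = -4838 + \frac{2}{3} \cdot 19 \frac{1}{-117} = -4838 + \frac{2}{3} \cdot 19 \left(- \frac{1}{117}\right) = -4838 - \frac{38}{351} = - \frac{1698176}{351}$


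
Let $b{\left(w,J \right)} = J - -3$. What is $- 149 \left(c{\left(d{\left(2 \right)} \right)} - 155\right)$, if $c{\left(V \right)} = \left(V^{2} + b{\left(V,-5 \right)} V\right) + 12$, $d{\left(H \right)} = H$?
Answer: $21307$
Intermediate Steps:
$b{\left(w,J \right)} = 3 + J$ ($b{\left(w,J \right)} = J + 3 = 3 + J$)
$c{\left(V \right)} = 12 + V^{2} - 2 V$ ($c{\left(V \right)} = \left(V^{2} + \left(3 - 5\right) V\right) + 12 = \left(V^{2} - 2 V\right) + 12 = 12 + V^{2} - 2 V$)
$- 149 \left(c{\left(d{\left(2 \right)} \right)} - 155\right) = - 149 \left(\left(12 + 2^{2} - 4\right) - 155\right) = - 149 \left(\left(12 + 4 - 4\right) - 155\right) = - 149 \left(12 - 155\right) = \left(-149\right) \left(-143\right) = 21307$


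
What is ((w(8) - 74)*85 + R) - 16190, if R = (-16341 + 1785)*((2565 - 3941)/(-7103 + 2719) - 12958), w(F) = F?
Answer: 25836868268/137 ≈ 1.8859e+8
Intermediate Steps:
R = 25839854868/137 (R = -14556*(-1376/(-4384) - 12958) = -14556*(-1376*(-1/4384) - 12958) = -14556*(43/137 - 12958) = -14556*(-1775203/137) = 25839854868/137 ≈ 1.8861e+8)
((w(8) - 74)*85 + R) - 16190 = ((8 - 74)*85 + 25839854868/137) - 16190 = (-66*85 + 25839854868/137) - 16190 = (-5610 + 25839854868/137) - 16190 = 25839086298/137 - 16190 = 25836868268/137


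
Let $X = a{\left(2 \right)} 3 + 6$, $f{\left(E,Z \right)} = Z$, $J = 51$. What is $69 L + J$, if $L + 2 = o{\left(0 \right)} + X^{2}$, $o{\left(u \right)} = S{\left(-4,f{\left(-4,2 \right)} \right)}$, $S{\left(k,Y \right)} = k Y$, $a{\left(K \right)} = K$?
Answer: $9297$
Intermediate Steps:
$S{\left(k,Y \right)} = Y k$
$o{\left(u \right)} = -8$ ($o{\left(u \right)} = 2 \left(-4\right) = -8$)
$X = 12$ ($X = 2 \cdot 3 + 6 = 6 + 6 = 12$)
$L = 134$ ($L = -2 - \left(8 - 12^{2}\right) = -2 + \left(-8 + 144\right) = -2 + 136 = 134$)
$69 L + J = 69 \cdot 134 + 51 = 9246 + 51 = 9297$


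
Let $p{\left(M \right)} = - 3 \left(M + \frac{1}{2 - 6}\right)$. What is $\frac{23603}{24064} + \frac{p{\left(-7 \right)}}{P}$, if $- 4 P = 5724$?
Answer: $\frac{11084167}{11478528} \approx 0.96564$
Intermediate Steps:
$P = -1431$ ($P = \left(- \frac{1}{4}\right) 5724 = -1431$)
$p{\left(M \right)} = \frac{3}{4} - 3 M$ ($p{\left(M \right)} = - 3 \left(M + \frac{1}{-4}\right) = - 3 \left(M - \frac{1}{4}\right) = - 3 \left(- \frac{1}{4} + M\right) = \frac{3}{4} - 3 M$)
$\frac{23603}{24064} + \frac{p{\left(-7 \right)}}{P} = \frac{23603}{24064} + \frac{\frac{3}{4} - -21}{-1431} = 23603 \cdot \frac{1}{24064} + \left(\frac{3}{4} + 21\right) \left(- \frac{1}{1431}\right) = \frac{23603}{24064} + \frac{87}{4} \left(- \frac{1}{1431}\right) = \frac{23603}{24064} - \frac{29}{1908} = \frac{11084167}{11478528}$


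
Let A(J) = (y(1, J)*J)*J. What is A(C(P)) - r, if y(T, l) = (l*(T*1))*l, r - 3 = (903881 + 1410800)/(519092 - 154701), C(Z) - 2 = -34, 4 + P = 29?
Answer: 382088249362/364391 ≈ 1.0486e+6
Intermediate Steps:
P = 25 (P = -4 + 29 = 25)
C(Z) = -32 (C(Z) = 2 - 34 = -32)
r = 3407854/364391 (r = 3 + (903881 + 1410800)/(519092 - 154701) = 3 + 2314681/364391 = 3407854/364391 ≈ 9.3522)
y(T, l) = T*l² (y(T, l) = (l*T)*l = (T*l)*l = T*l²)
A(J) = J⁴ (A(J) = ((1*J²)*J)*J = (J²*J)*J = J³*J = J⁴)
A(C(P)) - r = (-32)⁴ - 1*3407854/364391 = 1048576 - 3407854/364391 = 382088249362/364391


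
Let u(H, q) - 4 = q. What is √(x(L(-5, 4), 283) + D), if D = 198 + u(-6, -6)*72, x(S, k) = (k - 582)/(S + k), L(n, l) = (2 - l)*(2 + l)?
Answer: √3884785/271 ≈ 7.2730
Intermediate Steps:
u(H, q) = 4 + q
L(n, l) = (2 + l)*(2 - l)
x(S, k) = (-582 + k)/(S + k)
D = 54 (D = 198 + (4 - 6)*72 = 198 - 2*72 = 198 - 144 = 54)
√(x(L(-5, 4), 283) + D) = √((-582 + 283)/((4 - 1*4²) + 283) + 54) = √(-299/((4 - 1*16) + 283) + 54) = √(-299/((4 - 16) + 283) + 54) = √(-299/(-12 + 283) + 54) = √(-299/271 + 54) = √(14335/271) = √3884785/271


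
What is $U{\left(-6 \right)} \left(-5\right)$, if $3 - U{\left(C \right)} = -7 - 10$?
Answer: $-100$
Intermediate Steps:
$U{\left(C \right)} = 20$ ($U{\left(C \right)} = 3 - \left(-7 - 10\right) = 3 - -17 = 3 + 17 = 20$)
$U{\left(-6 \right)} \left(-5\right) = 20 \left(-5\right) = -100$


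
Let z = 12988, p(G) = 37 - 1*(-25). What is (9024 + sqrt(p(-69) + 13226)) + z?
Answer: 22012 + 2*sqrt(3322) ≈ 22127.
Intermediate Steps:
p(G) = 62 (p(G) = 37 + 25 = 62)
(9024 + sqrt(p(-69) + 13226)) + z = (9024 + sqrt(62 + 13226)) + 12988 = (9024 + sqrt(13288)) + 12988 = (9024 + 2*sqrt(3322)) + 12988 = 22012 + 2*sqrt(3322)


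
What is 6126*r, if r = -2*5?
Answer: -61260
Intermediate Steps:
r = -10
6126*r = 6126*(-10) = -61260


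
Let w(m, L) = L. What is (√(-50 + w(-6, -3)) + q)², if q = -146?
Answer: (146 - I*√53)² ≈ 21263.0 - 2125.8*I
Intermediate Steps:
(√(-50 + w(-6, -3)) + q)² = (√(-50 - 3) - 146)² = (√(-53) - 146)² = (I*√53 - 146)² = (-146 + I*√53)²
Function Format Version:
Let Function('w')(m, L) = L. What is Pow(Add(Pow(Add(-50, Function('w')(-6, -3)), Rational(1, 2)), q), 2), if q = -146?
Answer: Pow(Add(146, Mul(-1, I, Pow(53, Rational(1, 2)))), 2) ≈ Add(21263., Mul(-2125.8, I))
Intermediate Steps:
Pow(Add(Pow(Add(-50, Function('w')(-6, -3)), Rational(1, 2)), q), 2) = Pow(Add(Pow(Add(-50, -3), Rational(1, 2)), -146), 2) = Pow(Add(Pow(-53, Rational(1, 2)), -146), 2) = Pow(Add(Mul(I, Pow(53, Rational(1, 2))), -146), 2) = Pow(Add(-146, Mul(I, Pow(53, Rational(1, 2)))), 2)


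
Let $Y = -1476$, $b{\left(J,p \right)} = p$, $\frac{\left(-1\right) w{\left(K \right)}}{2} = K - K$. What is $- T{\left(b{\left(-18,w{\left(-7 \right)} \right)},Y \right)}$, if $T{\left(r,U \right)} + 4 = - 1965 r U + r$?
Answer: $4$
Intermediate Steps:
$w{\left(K \right)} = 0$ ($w{\left(K \right)} = - 2 \left(K - K\right) = \left(-2\right) 0 = 0$)
$T{\left(r,U \right)} = -4 + r - 1965 U r$ ($T{\left(r,U \right)} = -4 + \left(- 1965 r U + r\right) = -4 - \left(- r + 1965 U r\right) = -4 + r - 1965 U r$)
$- T{\left(b{\left(-18,w{\left(-7 \right)} \right)},Y \right)} = - (-4 + 0 - \left(-2900340\right) 0) = - (-4 + 0 + 0) = \left(-1\right) \left(-4\right) = 4$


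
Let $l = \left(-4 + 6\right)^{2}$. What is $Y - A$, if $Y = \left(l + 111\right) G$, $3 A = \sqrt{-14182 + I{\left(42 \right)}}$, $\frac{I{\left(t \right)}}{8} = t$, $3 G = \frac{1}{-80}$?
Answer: $- \frac{23}{48} - \frac{i \sqrt{13846}}{3} \approx -0.47917 - 39.223 i$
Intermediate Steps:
$G = - \frac{1}{240}$ ($G = \frac{1}{3 \left(-80\right)} = \frac{1}{3} \left(- \frac{1}{80}\right) = - \frac{1}{240} \approx -0.0041667$)
$I{\left(t \right)} = 8 t$
$l = 4$ ($l = 2^{2} = 4$)
$A = \frac{i \sqrt{13846}}{3}$ ($A = \frac{\sqrt{-14182 + 8 \cdot 42}}{3} = \frac{\sqrt{-14182 + 336}}{3} = \frac{\sqrt{-13846}}{3} = \frac{i \sqrt{13846}}{3} \approx 39.223 i$)
$Y = - \frac{23}{48}$ ($Y = \left(4 + 111\right) \left(- \frac{1}{240}\right) = 115 \left(- \frac{1}{240}\right) = - \frac{23}{48} \approx -0.47917$)
$Y - A = - \frac{23}{48} - \frac{i \sqrt{13846}}{3}$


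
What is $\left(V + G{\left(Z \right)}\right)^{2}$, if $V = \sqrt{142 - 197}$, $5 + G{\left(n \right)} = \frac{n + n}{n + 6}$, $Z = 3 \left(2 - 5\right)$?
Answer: $-54 + 2 i \sqrt{55} \approx -54.0 + 14.832 i$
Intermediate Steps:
$Z = -9$ ($Z = 3 \left(-3\right) = -9$)
$G{\left(n \right)} = -5 + \frac{2 n}{6 + n}$ ($G{\left(n \right)} = -5 + \frac{n + n}{n + 6} = -5 + \frac{2 n}{6 + n}$)
$V = i \sqrt{55}$ ($V = \sqrt{-55} = i \sqrt{55} \approx 7.4162 i$)
$\left(V + G{\left(Z \right)}\right)^{2} = \left(i \sqrt{55} + \frac{3 \left(-10 - -9\right)}{6 - 9}\right)^{2} = \left(i \sqrt{55} + \frac{3 \left(-10 + 9\right)}{-3}\right)^{2} = \left(i \sqrt{55} + 3 \left(- \frac{1}{3}\right) \left(-1\right)\right)^{2} = \left(i \sqrt{55} + 1\right)^{2} = \left(1 + i \sqrt{55}\right)^{2}$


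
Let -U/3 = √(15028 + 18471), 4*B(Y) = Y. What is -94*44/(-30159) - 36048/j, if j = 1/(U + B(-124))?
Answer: 33702324728/30159 + 108144*√33499 ≈ 2.0911e+7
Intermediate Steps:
B(Y) = Y/4
U = -3*√33499 (U = -3*√(15028 + 18471) = -3*√33499 ≈ -549.08)
j = 1/(-31 - 3*√33499) (j = 1/(-3*√33499 + (¼)*(-124)) = 1/(-3*√33499 - 31) = 1/(-31 - 3*√33499) ≈ -0.0017239)
-94*44/(-30159) - 36048/j = -94*44/(-30159) - 36048/(31/300530 - 3*√33499/300530) = -4136*(-1/30159) - 36048/(31/300530 - 3*√33499/300530) = 4136/30159 - 36048/(31/300530 - 3*√33499/300530)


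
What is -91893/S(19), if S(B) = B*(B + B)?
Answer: -91893/722 ≈ -127.28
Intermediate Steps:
S(B) = 2*B**2 (S(B) = B*(2*B) = 2*B**2)
-91893/S(19) = -91893/(2*19**2) = -91893/(2*361) = -91893/722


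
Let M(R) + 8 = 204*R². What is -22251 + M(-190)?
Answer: 7342141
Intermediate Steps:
M(R) = -8 + 204*R²
-22251 + M(-190) = -22251 + (-8 + 204*(-190)²) = -22251 + (-8 + 204*36100) = -22251 + (-8 + 7364400) = -22251 + 7364392 = 7342141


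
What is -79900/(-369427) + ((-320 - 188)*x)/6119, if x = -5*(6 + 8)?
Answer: 801513660/132971989 ≈ 6.0277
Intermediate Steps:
x = -70 (x = -5*14 = -70)
-79900/(-369427) + ((-320 - 188)*x)/6119 = -79900/(-369427) + ((-320 - 188)*(-70))/6119 = -79900*(-1/369427) - 508*(-70)*(1/6119) = 4700/21731 + 35560*(1/6119) = 4700/21731 + 35560/6119 = 801513660/132971989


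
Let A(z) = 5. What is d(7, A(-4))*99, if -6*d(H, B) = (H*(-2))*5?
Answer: 1155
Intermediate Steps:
d(H, B) = 5*H/3 (d(H, B) = -H*(-2)*5/6 = -(-2*H)*5/6 = -(-5)*H/3 = 5*H/3)
d(7, A(-4))*99 = ((5/3)*7)*99 = (35/3)*99 = 1155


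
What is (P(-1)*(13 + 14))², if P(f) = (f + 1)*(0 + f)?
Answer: 0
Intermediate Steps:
P(f) = f*(1 + f) (P(f) = (1 + f)*f = f*(1 + f))
(P(-1)*(13 + 14))² = ((-(1 - 1))*(13 + 14))² = (-1*0*27)² = (0*27)² = 0² = 0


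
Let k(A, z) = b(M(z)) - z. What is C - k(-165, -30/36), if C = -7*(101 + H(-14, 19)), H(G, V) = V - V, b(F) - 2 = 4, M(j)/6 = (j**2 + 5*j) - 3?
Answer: -4283/6 ≈ -713.83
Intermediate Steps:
M(j) = -18 + 6*j**2 + 30*j (M(j) = 6*((j**2 + 5*j) - 3) = 6*(-3 + j**2 + 5*j) = -18 + 6*j**2 + 30*j)
b(F) = 6 (b(F) = 2 + 4 = 6)
H(G, V) = 0
k(A, z) = 6 - z
C = -707 (C = -7*(101 + 0) = -7*101 = -707)
C - k(-165, -30/36) = -707 - (6 - (-30)/36) = -707 - (6 - 1*(-5/6)) = -707 - (6 + 5/6) = -707 - 1*41/6 = -707 - 41/6 = -4283/6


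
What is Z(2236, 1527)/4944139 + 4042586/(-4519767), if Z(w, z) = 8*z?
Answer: -19931893629782/22346356295613 ≈ -0.89195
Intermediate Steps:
Z(2236, 1527)/4944139 + 4042586/(-4519767) = (8*1527)/4944139 + 4042586/(-4519767) = 12216*(1/4944139) + 4042586*(-1/4519767) = 12216/4944139 - 4042586/4519767 = -19931893629782/22346356295613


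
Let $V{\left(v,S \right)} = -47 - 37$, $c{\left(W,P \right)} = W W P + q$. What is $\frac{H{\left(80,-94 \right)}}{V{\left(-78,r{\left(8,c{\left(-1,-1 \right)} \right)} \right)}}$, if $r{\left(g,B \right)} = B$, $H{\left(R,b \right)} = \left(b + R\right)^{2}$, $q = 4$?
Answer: $- \frac{7}{3} \approx -2.3333$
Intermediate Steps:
$H{\left(R,b \right)} = \left(R + b\right)^{2}$
$c{\left(W,P \right)} = 4 + P W^{2}$ ($c{\left(W,P \right)} = W W P + 4 = W^{2} P + 4 = P W^{2} + 4 = 4 + P W^{2}$)
$V{\left(v,S \right)} = -84$ ($V{\left(v,S \right)} = -47 - 37 = -84$)
$\frac{H{\left(80,-94 \right)}}{V{\left(-78,r{\left(8,c{\left(-1,-1 \right)} \right)} \right)}} = \frac{\left(80 - 94\right)^{2}}{-84} = \left(-14\right)^{2} \left(- \frac{1}{84}\right) = 196 \left(- \frac{1}{84}\right) = - \frac{7}{3}$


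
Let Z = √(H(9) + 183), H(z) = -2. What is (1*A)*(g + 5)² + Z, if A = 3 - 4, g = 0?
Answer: -25 + √181 ≈ -11.546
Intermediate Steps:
A = -1
Z = √181 (Z = √(-2 + 183) = √181 ≈ 13.454)
(1*A)*(g + 5)² + Z = (1*(-1))*(0 + 5)² + √181 = -1*5² + √181 = -1*25 + √181 = -25 + √181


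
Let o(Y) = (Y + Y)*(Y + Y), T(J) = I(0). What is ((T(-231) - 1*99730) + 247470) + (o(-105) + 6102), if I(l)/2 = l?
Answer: 197942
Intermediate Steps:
I(l) = 2*l
T(J) = 0 (T(J) = 2*0 = 0)
o(Y) = 4*Y² (o(Y) = (2*Y)*(2*Y) = 4*Y²)
((T(-231) - 1*99730) + 247470) + (o(-105) + 6102) = ((0 - 1*99730) + 247470) + (4*(-105)² + 6102) = ((0 - 99730) + 247470) + (4*11025 + 6102) = (-99730 + 247470) + (44100 + 6102) = 147740 + 50202 = 197942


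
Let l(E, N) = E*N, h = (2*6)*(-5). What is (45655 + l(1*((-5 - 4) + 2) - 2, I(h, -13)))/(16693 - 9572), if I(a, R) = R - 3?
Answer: 45799/7121 ≈ 6.4315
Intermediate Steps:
h = -60 (h = 12*(-5) = -60)
I(a, R) = -3 + R
(45655 + l(1*((-5 - 4) + 2) - 2, I(h, -13)))/(16693 - 9572) = (45655 + (1*((-5 - 4) + 2) - 2)*(-3 - 13))/(16693 - 9572) = (45655 + (1*(-9 + 2) - 2)*(-16))/7121 = (45655 + (1*(-7) - 2)*(-16))*(1/7121) = (45655 + (-7 - 2)*(-16))*(1/7121) = (45655 - 9*(-16))*(1/7121) = (45655 + 144)*(1/7121) = 45799*(1/7121) = 45799/7121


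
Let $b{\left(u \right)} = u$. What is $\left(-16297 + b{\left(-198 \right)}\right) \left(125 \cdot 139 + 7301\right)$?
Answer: $-407030620$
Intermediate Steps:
$\left(-16297 + b{\left(-198 \right)}\right) \left(125 \cdot 139 + 7301\right) = \left(-16297 - 198\right) \left(125 \cdot 139 + 7301\right) = - 16495 \left(17375 + 7301\right) = \left(-16495\right) 24676 = -407030620$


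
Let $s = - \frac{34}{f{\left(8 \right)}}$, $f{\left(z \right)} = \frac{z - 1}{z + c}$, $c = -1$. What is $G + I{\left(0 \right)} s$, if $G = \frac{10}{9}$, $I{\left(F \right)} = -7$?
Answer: $\frac{2152}{9} \approx 239.11$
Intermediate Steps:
$f{\left(z \right)} = 1$ ($f{\left(z \right)} = \frac{z - 1}{z - 1} = \frac{-1 + z}{-1 + z} = 1$)
$G = \frac{10}{9}$ ($G = 10 \cdot \frac{1}{9} = \frac{10}{9} \approx 1.1111$)
$s = -34$ ($s = - \frac{34}{1} = \left(-34\right) 1 = -34$)
$G + I{\left(0 \right)} s = \frac{10}{9} - -238 = \frac{10}{9} + 238 = \frac{2152}{9}$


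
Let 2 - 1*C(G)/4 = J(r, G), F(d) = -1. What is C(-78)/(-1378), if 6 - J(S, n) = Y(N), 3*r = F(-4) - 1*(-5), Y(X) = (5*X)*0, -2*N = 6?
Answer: 8/689 ≈ 0.011611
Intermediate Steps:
N = -3 (N = -1/2*6 = -3)
Y(X) = 0
r = 4/3 (r = (-1 - 1*(-5))/3 = (-1 + 5)/3 = (1/3)*4 = 4/3 ≈ 1.3333)
J(S, n) = 6 (J(S, n) = 6 - 1*0 = 6 + 0 = 6)
C(G) = -16 (C(G) = 8 - 4*6 = 8 - 24 = -16)
C(-78)/(-1378) = -16/(-1378) = -16*(-1/1378) = 8/689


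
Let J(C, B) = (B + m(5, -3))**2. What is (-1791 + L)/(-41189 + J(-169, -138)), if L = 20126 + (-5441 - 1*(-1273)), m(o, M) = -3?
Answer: -14167/21308 ≈ -0.66487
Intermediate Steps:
L = 15958 (L = 20126 + (-5441 + 1273) = 20126 - 4168 = 15958)
J(C, B) = (-3 + B)**2 (J(C, B) = (B - 3)**2 = (-3 + B)**2)
(-1791 + L)/(-41189 + J(-169, -138)) = (-1791 + 15958)/(-41189 + (-3 - 138)**2) = 14167/(-41189 + (-141)**2) = 14167/(-41189 + 19881) = 14167/(-21308) = 14167*(-1/21308) = -14167/21308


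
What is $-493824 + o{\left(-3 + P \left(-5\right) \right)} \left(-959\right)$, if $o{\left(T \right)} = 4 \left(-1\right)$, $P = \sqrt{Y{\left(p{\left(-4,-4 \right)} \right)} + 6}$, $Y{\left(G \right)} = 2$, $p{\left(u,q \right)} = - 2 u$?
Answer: $-489988$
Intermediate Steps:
$P = 2 \sqrt{2}$ ($P = \sqrt{2 + 6} = \sqrt{8} = 2 \sqrt{2} \approx 2.8284$)
$o{\left(T \right)} = -4$
$-493824 + o{\left(-3 + P \left(-5\right) \right)} \left(-959\right) = -493824 - -3836 = -493824 + 3836 = -489988$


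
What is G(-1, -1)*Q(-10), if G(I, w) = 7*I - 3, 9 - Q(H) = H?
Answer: -190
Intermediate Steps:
Q(H) = 9 - H
G(I, w) = -3 + 7*I
G(-1, -1)*Q(-10) = (-3 + 7*(-1))*(9 - 1*(-10)) = (-3 - 7)*(9 + 10) = -10*19 = -190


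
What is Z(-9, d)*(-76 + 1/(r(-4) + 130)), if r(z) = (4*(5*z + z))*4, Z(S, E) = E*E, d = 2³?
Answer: -617760/127 ≈ -4864.3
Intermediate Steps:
d = 8
Z(S, E) = E²
r(z) = 96*z (r(z) = (4*(6*z))*4 = (24*z)*4 = 96*z)
Z(-9, d)*(-76 + 1/(r(-4) + 130)) = 8²*(-76 + 1/(96*(-4) + 130)) = 64*(-76 + 1/(-384 + 130)) = 64*(-76 + 1/(-254)) = 64*(-76 - 1/254) = 64*(-19305/254) = -617760/127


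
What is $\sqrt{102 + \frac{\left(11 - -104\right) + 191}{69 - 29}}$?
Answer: $\frac{\sqrt{10965}}{10} \approx 10.471$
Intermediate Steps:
$\sqrt{102 + \frac{\left(11 - -104\right) + 191}{69 - 29}} = \sqrt{102 + \frac{\left(11 + 104\right) + 191}{40}} = \sqrt{102 + \left(115 + 191\right) \frac{1}{40}} = \sqrt{102 + 306 \cdot \frac{1}{40}} = \sqrt{102 + \frac{153}{20}} = \sqrt{\frac{2193}{20}} = \frac{\sqrt{10965}}{10}$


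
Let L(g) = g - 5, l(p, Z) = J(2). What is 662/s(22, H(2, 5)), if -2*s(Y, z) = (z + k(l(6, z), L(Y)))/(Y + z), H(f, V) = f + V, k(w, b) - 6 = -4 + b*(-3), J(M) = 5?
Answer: 19198/21 ≈ 914.19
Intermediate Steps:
l(p, Z) = 5
L(g) = -5 + g
k(w, b) = 2 - 3*b (k(w, b) = 6 + (-4 + b*(-3)) = 6 + (-4 - 3*b) = 2 - 3*b)
H(f, V) = V + f
s(Y, z) = -(17 + z - 3*Y)/(2*(Y + z)) (s(Y, z) = -(z + (2 - 3*(-5 + Y)))/(2*(Y + z)) = -(z + (2 + (15 - 3*Y)))/(2*(Y + z)) = -(z + (17 - 3*Y))/(2*(Y + z)) = -(17 + z - 3*Y)/(2*(Y + z)))
662/s(22, H(2, 5)) = 662/(((-17 - (5 + 2) + 3*22)/(2*(22 + (5 + 2))))) = 662/(((-17 - 1*7 + 66)/(2*(22 + 7)))) = 662/(((½)*(-17 - 7 + 66)/29)) = 662/(((½)*(1/29)*42)) = 662/(21/29) = 662*(29/21) = 19198/21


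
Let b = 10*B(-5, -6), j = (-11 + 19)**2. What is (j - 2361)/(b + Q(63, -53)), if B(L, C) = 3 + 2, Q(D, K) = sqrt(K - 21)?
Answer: -57425/1287 + 2297*I*sqrt(74)/2574 ≈ -44.619 + 7.6766*I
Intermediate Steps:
Q(D, K) = sqrt(-21 + K)
B(L, C) = 5
j = 64 (j = 8**2 = 64)
b = 50 (b = 10*5 = 50)
(j - 2361)/(b + Q(63, -53)) = (64 - 2361)/(50 + sqrt(-21 - 53)) = -2297/(50 + sqrt(-74)) = -2297/(50 + I*sqrt(74))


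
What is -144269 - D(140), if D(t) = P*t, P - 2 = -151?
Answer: -123409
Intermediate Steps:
P = -149 (P = 2 - 151 = -149)
D(t) = -149*t
-144269 - D(140) = -144269 - (-149)*140 = -144269 - 1*(-20860) = -144269 + 20860 = -123409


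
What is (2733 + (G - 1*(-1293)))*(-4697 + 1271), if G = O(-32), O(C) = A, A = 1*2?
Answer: -13799928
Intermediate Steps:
A = 2
O(C) = 2
G = 2
(2733 + (G - 1*(-1293)))*(-4697 + 1271) = (2733 + (2 - 1*(-1293)))*(-4697 + 1271) = (2733 + (2 + 1293))*(-3426) = (2733 + 1295)*(-3426) = 4028*(-3426) = -13799928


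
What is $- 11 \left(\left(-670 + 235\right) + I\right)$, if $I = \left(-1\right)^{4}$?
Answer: $4774$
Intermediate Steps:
$I = 1$
$- 11 \left(\left(-670 + 235\right) + I\right) = - 11 \left(\left(-670 + 235\right) + 1\right) = - 11 \left(-435 + 1\right) = \left(-11\right) \left(-434\right) = 4774$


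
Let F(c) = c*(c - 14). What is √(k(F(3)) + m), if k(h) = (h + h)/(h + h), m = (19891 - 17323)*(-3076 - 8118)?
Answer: I*√28746191 ≈ 5361.5*I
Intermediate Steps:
F(c) = c*(-14 + c)
m = -28746192 (m = 2568*(-11194) = -28746192)
k(h) = 1 (k(h) = (2*h)/((2*h)) = (2*h)*(1/(2*h)) = 1)
√(k(F(3)) + m) = √(1 - 28746192) = √(-28746191) = I*√28746191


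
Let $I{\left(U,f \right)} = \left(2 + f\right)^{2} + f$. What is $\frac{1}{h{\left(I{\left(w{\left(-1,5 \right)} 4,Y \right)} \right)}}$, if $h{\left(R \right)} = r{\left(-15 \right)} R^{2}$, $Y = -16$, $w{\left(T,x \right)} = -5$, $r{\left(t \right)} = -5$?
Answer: $- \frac{1}{162000} \approx -6.1728 \cdot 10^{-6}$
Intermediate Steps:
$I{\left(U,f \right)} = f + \left(2 + f\right)^{2}$
$h{\left(R \right)} = - 5 R^{2}$
$\frac{1}{h{\left(I{\left(w{\left(-1,5 \right)} 4,Y \right)} \right)}} = \frac{1}{\left(-5\right) \left(-16 + \left(2 - 16\right)^{2}\right)^{2}} = \frac{1}{\left(-5\right) \left(-16 + \left(-14\right)^{2}\right)^{2}} = \frac{1}{\left(-5\right) \left(-16 + 196\right)^{2}} = \frac{1}{\left(-5\right) 180^{2}} = \frac{1}{\left(-5\right) 32400} = \frac{1}{-162000} = - \frac{1}{162000}$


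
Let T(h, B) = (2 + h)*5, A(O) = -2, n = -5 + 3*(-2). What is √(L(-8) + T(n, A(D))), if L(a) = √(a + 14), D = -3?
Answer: √(-45 + √6) ≈ 6.5231*I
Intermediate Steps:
n = -11 (n = -5 - 6 = -11)
T(h, B) = 10 + 5*h
L(a) = √(14 + a)
√(L(-8) + T(n, A(D))) = √(√(14 - 8) + (10 + 5*(-11))) = √(√6 + (10 - 55)) = √(√6 - 45) = √(-45 + √6)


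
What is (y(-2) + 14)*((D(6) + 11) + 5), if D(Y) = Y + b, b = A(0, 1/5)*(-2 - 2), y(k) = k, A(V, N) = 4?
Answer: 72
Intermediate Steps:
b = -16 (b = 4*(-2 - 2) = 4*(-4) = -16)
D(Y) = -16 + Y (D(Y) = Y - 16 = -16 + Y)
(y(-2) + 14)*((D(6) + 11) + 5) = (-2 + 14)*(((-16 + 6) + 11) + 5) = 12*((-10 + 11) + 5) = 12*(1 + 5) = 12*6 = 72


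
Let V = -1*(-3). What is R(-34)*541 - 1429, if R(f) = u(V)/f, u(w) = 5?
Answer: -51291/34 ≈ -1508.6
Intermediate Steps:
V = 3
R(f) = 5/f
R(-34)*541 - 1429 = (5/(-34))*541 - 1429 = (5*(-1/34))*541 - 1429 = -5/34*541 - 1429 = -2705/34 - 1429 = -51291/34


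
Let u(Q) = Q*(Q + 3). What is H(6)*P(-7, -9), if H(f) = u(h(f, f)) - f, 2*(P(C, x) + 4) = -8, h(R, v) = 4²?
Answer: -2384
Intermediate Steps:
h(R, v) = 16
u(Q) = Q*(3 + Q)
P(C, x) = -8 (P(C, x) = -4 + (½)*(-8) = -4 - 4 = -8)
H(f) = 304 - f (H(f) = 16*(3 + 16) - f = 16*19 - f = 304 - f)
H(6)*P(-7, -9) = (304 - 1*6)*(-8) = (304 - 6)*(-8) = 298*(-8) = -2384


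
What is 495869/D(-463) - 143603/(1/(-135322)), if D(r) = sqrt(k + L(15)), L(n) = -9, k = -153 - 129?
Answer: 19432645166 - 495869*I*sqrt(291)/291 ≈ 1.9433e+10 - 29068.0*I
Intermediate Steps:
k = -282
D(r) = I*sqrt(291) (D(r) = sqrt(-282 - 9) = sqrt(-291) = I*sqrt(291))
495869/D(-463) - 143603/(1/(-135322)) = 495869/((I*sqrt(291))) - 143603/(1/(-135322)) = 495869*(-I*sqrt(291)/291) - 143603/(-1/135322) = -495869*I*sqrt(291)/291 - 143603*(-135322) = -495869*I*sqrt(291)/291 + 19432645166 = 19432645166 - 495869*I*sqrt(291)/291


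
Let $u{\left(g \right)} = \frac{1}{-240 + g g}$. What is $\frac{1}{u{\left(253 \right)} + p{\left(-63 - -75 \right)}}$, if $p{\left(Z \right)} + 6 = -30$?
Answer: $- \frac{63769}{2295683} \approx -0.027778$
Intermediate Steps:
$u{\left(g \right)} = \frac{1}{-240 + g^{2}}$
$p{\left(Z \right)} = -36$ ($p{\left(Z \right)} = -6 - 30 = -36$)
$\frac{1}{u{\left(253 \right)} + p{\left(-63 - -75 \right)}} = \frac{1}{\frac{1}{-240 + 253^{2}} - 36} = \frac{1}{\frac{1}{-240 + 64009} - 36} = \frac{1}{\frac{1}{63769} - 36} = \frac{1}{- \frac{2295683}{63769}} = - \frac{63769}{2295683}$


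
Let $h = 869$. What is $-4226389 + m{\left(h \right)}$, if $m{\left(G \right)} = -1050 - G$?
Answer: $-4228308$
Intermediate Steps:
$-4226389 + m{\left(h \right)} = -4226389 - 1919 = -4228308$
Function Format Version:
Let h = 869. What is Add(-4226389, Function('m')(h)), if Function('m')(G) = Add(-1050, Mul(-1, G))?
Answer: -4228308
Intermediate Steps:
Add(-4226389, Function('m')(h)) = Add(-4226389, Add(-1050, Mul(-1, 869))) = Add(-4226389, Add(-1050, -869)) = Add(-4226389, -1919) = -4228308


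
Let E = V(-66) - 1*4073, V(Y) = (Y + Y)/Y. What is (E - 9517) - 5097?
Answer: -18685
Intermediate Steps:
V(Y) = 2 (V(Y) = (2*Y)/Y = 2)
E = -4071 (E = 2 - 1*4073 = 2 - 4073 = -4071)
(E - 9517) - 5097 = (-4071 - 9517) - 5097 = -13588 - 5097 = -18685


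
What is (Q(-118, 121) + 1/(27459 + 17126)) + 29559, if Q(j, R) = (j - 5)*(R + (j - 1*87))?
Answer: 1778540236/44585 ≈ 39891.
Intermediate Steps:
Q(j, R) = (-5 + j)*(-87 + R + j) (Q(j, R) = (-5 + j)*(R + (j - 87)) = (-5 + j)*(R + (-87 + j)) = (-5 + j)*(-87 + R + j))
(Q(-118, 121) + 1/(27459 + 17126)) + 29559 = ((435 + (-118)² - 92*(-118) - 5*121 + 121*(-118)) + 1/(27459 + 17126)) + 29559 = ((435 + 13924 + 10856 - 605 - 14278) + 1/44585) + 29559 = (10332 + 1/44585) + 29559 = 460652221/44585 + 29559 = 1778540236/44585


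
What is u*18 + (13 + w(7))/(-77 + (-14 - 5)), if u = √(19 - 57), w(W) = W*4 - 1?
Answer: -5/12 + 18*I*√38 ≈ -0.41667 + 110.96*I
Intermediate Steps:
w(W) = -1 + 4*W (w(W) = 4*W - 1 = -1 + 4*W)
u = I*√38 (u = √(-38) = I*√38 ≈ 6.1644*I)
u*18 + (13 + w(7))/(-77 + (-14 - 5)) = (I*√38)*18 + (13 + (-1 + 4*7))/(-77 + (-14 - 5)) = 18*I*√38 + (13 + (-1 + 28))/(-77 - 19) = 18*I*√38 + (13 + 27)/(-96) = 18*I*√38 + 40*(-1/96) = 18*I*√38 - 5/12 = -5/12 + 18*I*√38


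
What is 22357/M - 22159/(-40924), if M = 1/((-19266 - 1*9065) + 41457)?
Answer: 12009474477527/40924 ≈ 2.9346e+8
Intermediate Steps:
M = 1/13126 (M = 1/((-19266 - 9065) + 41457) = 1/(-28331 + 41457) = 1/13126 ≈ 7.6185e-5)
22357/M - 22159/(-40924) = 22357/(1/13126) - 22159/(-40924) = 22357*13126 - 22159*(-1/40924) = 293457982 + 22159/40924 = 12009474477527/40924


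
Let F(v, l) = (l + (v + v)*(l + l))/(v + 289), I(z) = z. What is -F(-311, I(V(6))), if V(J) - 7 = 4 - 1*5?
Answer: -339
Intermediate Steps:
V(J) = 6 (V(J) = 7 + (4 - 1*5) = 7 + (4 - 5) = 7 - 1 = 6)
F(v, l) = (l + 4*l*v)/(289 + v) (F(v, l) = (l + (2*v)*(2*l))/(289 + v) = (l + 4*l*v)/(289 + v))
-F(-311, I(V(6))) = -6*(1 + 4*(-311))/(289 - 311) = -6*(1 - 1244)/(-22) = -6*(-1)*(-1243)/22 = -1*339 = -339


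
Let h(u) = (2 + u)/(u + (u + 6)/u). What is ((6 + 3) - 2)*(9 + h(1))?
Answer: 525/8 ≈ 65.625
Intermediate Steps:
h(u) = (2 + u)/(u + (6 + u)/u)
((6 + 3) - 2)*(9 + h(1)) = ((6 + 3) - 2)*(9 + 1*(2 + 1)/(6 + 1 + 1**2)) = (9 - 2)*(9 + 1*3/(6 + 1 + 1)) = 7*(9 + 1*3/8) = 7*(9 + 1*(1/8)*3) = 7*(9 + 3/8) = 7*(75/8) = 525/8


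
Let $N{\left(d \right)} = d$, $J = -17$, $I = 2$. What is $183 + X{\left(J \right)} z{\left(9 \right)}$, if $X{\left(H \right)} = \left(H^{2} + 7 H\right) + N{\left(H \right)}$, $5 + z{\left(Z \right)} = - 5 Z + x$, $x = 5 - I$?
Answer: $-7008$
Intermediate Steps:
$x = 3$ ($x = 5 - 2 = 3$)
$z{\left(Z \right)} = -2 - 5 Z$ ($z{\left(Z \right)} = -5 - \left(-3 + 5 Z\right) = -2 - 5 Z$)
$X{\left(H \right)} = H^{2} + 8 H$ ($X{\left(H \right)} = \left(H^{2} + 7 H\right) + H = H^{2} + 8 H$)
$183 + X{\left(J \right)} z{\left(9 \right)} = 183 + - 17 \left(8 - 17\right) \left(-2 - 45\right) = 183 + \left(-17\right) \left(-9\right) \left(-2 - 45\right) = 183 + 153 \left(-47\right) = 183 - 7191 = -7008$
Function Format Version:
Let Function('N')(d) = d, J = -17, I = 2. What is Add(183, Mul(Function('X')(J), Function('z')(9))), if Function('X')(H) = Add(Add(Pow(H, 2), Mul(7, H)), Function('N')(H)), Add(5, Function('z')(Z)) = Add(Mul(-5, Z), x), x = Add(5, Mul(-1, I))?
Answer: -7008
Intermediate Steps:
x = 3 (x = Add(5, Mul(-1, 2)) = Add(5, -2) = 3)
Function('z')(Z) = Add(-2, Mul(-5, Z)) (Function('z')(Z) = Add(-5, Add(Mul(-5, Z), 3)) = Add(-5, Add(3, Mul(-5, Z))) = Add(-2, Mul(-5, Z)))
Function('X')(H) = Add(Pow(H, 2), Mul(8, H)) (Function('X')(H) = Add(Add(Pow(H, 2), Mul(7, H)), H) = Add(Pow(H, 2), Mul(8, H)))
Add(183, Mul(Function('X')(J), Function('z')(9))) = Add(183, Mul(Mul(-17, Add(8, -17)), Add(-2, Mul(-5, 9)))) = Add(183, Mul(Mul(-17, -9), Add(-2, -45))) = Add(183, Mul(153, -47)) = Add(183, -7191) = -7008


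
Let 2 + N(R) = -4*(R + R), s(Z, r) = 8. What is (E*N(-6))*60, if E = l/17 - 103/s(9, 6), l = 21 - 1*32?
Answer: -634455/17 ≈ -37321.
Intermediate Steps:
l = -11 (l = 21 - 32 = -11)
N(R) = -2 - 8*R (N(R) = -2 - 4*(R + R) = -2 - 8*R)
E = -1839/136 (E = -11/17 - 103/8 = -1839/136 ≈ -13.522)
(E*N(-6))*60 = -1839*(-2 - 8*(-6))/136*60 = -1839*(-2 + 48)/136*60 = -1839/136*46*60 = -42297/68*60 = -634455/17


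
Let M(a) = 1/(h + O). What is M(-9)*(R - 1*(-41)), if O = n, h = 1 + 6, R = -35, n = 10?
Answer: 6/17 ≈ 0.35294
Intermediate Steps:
h = 7
O = 10
M(a) = 1/17 (M(a) = 1/(7 + 10) = 1/17)
M(-9)*(R - 1*(-41)) = (-35 - 1*(-41))/17 = (-35 + 41)/17 = (1/17)*6 = 6/17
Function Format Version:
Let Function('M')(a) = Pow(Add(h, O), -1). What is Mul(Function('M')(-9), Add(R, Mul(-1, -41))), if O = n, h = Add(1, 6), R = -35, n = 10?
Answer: Rational(6, 17) ≈ 0.35294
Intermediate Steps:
h = 7
O = 10
Function('M')(a) = Rational(1, 17) (Function('M')(a) = Pow(Add(7, 10), -1) = Pow(17, -1) = Rational(1, 17))
Mul(Function('M')(-9), Add(R, Mul(-1, -41))) = Mul(Rational(1, 17), Add(-35, Mul(-1, -41))) = Mul(Rational(1, 17), Add(-35, 41)) = Mul(Rational(1, 17), 6) = Rational(6, 17)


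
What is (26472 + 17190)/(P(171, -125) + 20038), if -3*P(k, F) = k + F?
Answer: 65493/30034 ≈ 2.1806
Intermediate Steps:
P(k, F) = -F/3 - k/3 (P(k, F) = -(k + F)/3 = -(F + k)/3 = -F/3 - k/3)
(26472 + 17190)/(P(171, -125) + 20038) = (26472 + 17190)/((-⅓*(-125) - ⅓*171) + 20038) = 43662/((125/3 - 57) + 20038) = 43662/(-46/3 + 20038) = 43662/(60068/3) = 43662*(3/60068) = 65493/30034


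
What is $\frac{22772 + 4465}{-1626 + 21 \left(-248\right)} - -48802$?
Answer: $\frac{111161877}{2278} \approx 48798.0$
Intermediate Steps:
$\frac{22772 + 4465}{-1626 + 21 \left(-248\right)} - -48802 = \frac{27237}{-1626 - 5208} + 48802 = \frac{27237}{-6834} + 48802 = 27237 \left(- \frac{1}{6834}\right) + 48802 = - \frac{9079}{2278} + 48802 = \frac{111161877}{2278}$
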